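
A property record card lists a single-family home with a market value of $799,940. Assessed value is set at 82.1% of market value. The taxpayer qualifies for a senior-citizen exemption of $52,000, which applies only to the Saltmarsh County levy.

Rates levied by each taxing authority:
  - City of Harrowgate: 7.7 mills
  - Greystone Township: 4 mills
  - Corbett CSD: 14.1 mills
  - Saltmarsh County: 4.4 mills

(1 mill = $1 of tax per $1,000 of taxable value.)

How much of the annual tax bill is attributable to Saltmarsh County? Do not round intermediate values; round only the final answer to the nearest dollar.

$2,661

Assessed value = $799,940 × 0.821 = $656,750.74
Saltmarsh County taxable value = $656,750.74 − $52,000 = $604,750.74
Saltmarsh County levy = $604,750.74 × 0.0044 = $2,660.903256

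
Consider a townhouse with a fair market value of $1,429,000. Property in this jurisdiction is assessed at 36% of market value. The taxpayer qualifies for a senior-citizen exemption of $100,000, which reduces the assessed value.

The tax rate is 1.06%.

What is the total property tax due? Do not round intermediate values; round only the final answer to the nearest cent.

$4,393.06

Assessed value = $1,429,000 × 0.36 = $514,440
Taxable value = $514,440 − $100,000 = $414,440
Tax = $414,440 × 0.0106 = $4,393.064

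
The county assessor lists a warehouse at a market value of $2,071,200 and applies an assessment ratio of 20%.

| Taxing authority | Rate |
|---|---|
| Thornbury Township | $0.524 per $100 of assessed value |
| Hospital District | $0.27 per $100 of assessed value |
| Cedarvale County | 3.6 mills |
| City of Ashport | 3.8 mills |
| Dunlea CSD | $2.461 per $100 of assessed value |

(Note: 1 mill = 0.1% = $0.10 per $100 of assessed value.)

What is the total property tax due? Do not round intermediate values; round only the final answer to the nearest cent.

Assessed value = $2,071,200 × 0.2 = $414,240
Thornbury Township: $414,240 × 0.00524 = $2,170.6176
Hospital District: $414,240 × 0.0027 = $1,118.448
Cedarvale County: $414,240 × 0.0036 = $1,491.264
City of Ashport: $414,240 × 0.0038 = $1,574.112
Dunlea CSD: $414,240 × 0.02461 = $10,194.4464
Total = $16,548.888

$16,548.89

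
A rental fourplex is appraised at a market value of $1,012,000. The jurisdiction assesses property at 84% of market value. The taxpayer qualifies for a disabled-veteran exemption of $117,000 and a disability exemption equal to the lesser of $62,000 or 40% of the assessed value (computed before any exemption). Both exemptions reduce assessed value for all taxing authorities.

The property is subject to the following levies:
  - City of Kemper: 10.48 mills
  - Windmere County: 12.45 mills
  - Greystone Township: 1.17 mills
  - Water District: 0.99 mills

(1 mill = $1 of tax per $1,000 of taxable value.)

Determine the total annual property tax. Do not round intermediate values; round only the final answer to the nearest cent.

$16,837.40

Assessed value = $1,012,000 × 0.84 = $850,080
Disability exemption = min($62,000, 40% × $850,080) = min($62,000, $340,032) = $62,000 (dollar cap binds)
Taxable value = $850,080 − $117,000 − $62,000 = $671,080
City of Kemper: $671,080 × 0.01048 = $7,032.9184
Windmere County: $671,080 × 0.01245 = $8,354.946
Greystone Township: $671,080 × 0.00117 = $785.1636
Water District: $671,080 × 0.00099 = $664.3692
Total = $16,837.3972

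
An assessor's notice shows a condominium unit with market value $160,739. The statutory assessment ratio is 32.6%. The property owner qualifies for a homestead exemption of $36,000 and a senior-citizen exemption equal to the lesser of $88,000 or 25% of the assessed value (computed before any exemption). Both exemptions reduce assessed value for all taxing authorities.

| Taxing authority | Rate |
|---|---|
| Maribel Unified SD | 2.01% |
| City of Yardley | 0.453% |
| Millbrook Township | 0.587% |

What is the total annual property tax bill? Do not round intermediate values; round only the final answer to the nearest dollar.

Assessed value = $160,739 × 0.326 = $52,400.914
Senior-citizen exemption = min($88,000, 25% × $52,400.914) = min($88,000, $13,100.2285) = $13,100.2285 (percentage binds)
Taxable value = $52,400.914 − $36,000 − $13,100.2285 = $3,300.6855
Maribel Unified SD: $3,300.6855 × 0.0201 = $66.34377855
City of Yardley: $3,300.6855 × 0.00453 = $14.952105315
Millbrook Township: $3,300.6855 × 0.00587 = $19.375023885
Total = $100.67090775

$101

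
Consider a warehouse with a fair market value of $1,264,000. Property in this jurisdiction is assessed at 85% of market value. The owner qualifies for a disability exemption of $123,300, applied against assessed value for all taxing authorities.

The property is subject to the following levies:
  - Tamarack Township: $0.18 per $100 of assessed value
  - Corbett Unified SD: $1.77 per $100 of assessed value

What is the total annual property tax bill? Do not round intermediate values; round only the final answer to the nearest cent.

$18,546.45

Assessed value = $1,264,000 × 0.85 = $1,074,400
Taxable value = $1,074,400 − $123,300 = $951,100
Tamarack Township: $951,100 × 0.0018 = $1,711.98
Corbett Unified SD: $951,100 × 0.0177 = $16,834.47
Total = $1,711.98 + $16,834.47 = $18,546.45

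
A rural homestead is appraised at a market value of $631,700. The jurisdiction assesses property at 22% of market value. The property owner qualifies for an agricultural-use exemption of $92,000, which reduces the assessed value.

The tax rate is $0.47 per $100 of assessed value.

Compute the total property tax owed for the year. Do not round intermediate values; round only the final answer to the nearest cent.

$220.78

Assessed value = $631,700 × 0.22 = $138,974
Taxable value = $138,974 − $92,000 = $46,974
Tax = $46,974 × 0.0047 = $220.7778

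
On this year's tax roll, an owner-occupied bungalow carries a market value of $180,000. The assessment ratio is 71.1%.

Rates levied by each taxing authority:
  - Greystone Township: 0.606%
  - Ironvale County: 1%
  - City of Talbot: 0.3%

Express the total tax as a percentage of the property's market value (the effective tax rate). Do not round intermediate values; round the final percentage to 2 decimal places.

1.36%

Assessed value = $180,000 × 0.711 = $127,980
Greystone Township: $127,980 × 0.00606 = $775.5588
Ironvale County: $127,980 × 0.01 = $1,279.8
City of Talbot: $127,980 × 0.003 = $383.94
Total tax = $2,439.2988
Effective rate = $2,439.2988 ÷ $180,000 = 1.36% of market value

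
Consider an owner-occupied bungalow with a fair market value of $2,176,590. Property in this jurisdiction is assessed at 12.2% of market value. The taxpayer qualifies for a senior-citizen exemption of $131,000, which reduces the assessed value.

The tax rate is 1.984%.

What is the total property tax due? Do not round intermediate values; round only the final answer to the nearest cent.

$2,669.35

Assessed value = $2,176,590 × 0.122 = $265,543.98
Taxable value = $265,543.98 − $131,000 = $134,543.98
Tax = $134,543.98 × 0.01984 = $2,669.3525632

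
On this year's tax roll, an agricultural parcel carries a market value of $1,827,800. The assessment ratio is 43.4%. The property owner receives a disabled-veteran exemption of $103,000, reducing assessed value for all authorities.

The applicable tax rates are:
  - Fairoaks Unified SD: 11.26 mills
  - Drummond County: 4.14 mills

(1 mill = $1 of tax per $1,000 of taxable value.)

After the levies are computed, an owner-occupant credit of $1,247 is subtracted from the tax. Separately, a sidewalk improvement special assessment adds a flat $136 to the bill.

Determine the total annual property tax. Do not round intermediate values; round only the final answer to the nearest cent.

Assessed value = $1,827,800 × 0.434 = $793,265.2
Taxable value = $793,265.2 − $103,000 = $690,265.2
Fairoaks Unified SD: $690,265.2 × 0.01126 = $7,772.386152
Drummond County: $690,265.2 × 0.00414 = $2,857.697928
Levies subtotal = $10,630.08408
After credit = $10,630.08408 − $1,247 = $9,383.08408
Total = $9,383.08408 + $136 = $9,519.08408

$9,519.08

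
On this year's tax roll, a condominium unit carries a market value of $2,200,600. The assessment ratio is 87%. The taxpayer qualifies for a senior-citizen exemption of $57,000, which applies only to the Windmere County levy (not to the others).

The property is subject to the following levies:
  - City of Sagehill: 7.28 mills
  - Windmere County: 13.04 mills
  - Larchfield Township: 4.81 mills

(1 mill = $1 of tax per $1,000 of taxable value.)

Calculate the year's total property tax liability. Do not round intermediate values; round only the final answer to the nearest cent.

Assessed value = $2,200,600 × 0.87 = $1,914,522
City of Sagehill: $1,914,522 × 0.00728 = $13,937.72016
Windmere County: ($1,914,522 − $57,000) × 0.01304 = $1,857,522 × 0.01304 = $24,222.08688
Larchfield Township: $1,914,522 × 0.00481 = $9,208.85082
Total = $47,368.65786

$47,368.66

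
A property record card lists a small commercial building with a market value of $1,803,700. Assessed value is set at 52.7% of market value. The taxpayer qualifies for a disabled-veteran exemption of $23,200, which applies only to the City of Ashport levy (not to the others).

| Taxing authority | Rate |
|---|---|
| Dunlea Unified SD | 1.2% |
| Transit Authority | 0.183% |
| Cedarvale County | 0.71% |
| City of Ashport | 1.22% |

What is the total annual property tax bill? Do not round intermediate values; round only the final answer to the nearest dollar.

$31,209

Assessed value = $1,803,700 × 0.527 = $950,549.9
Dunlea Unified SD: $950,549.9 × 0.012 = $11,406.5988
Transit Authority: $950,549.9 × 0.00183 = $1,739.506317
Cedarvale County: $950,549.9 × 0.0071 = $6,748.90429
City of Ashport: ($950,549.9 − $23,200) × 0.0122 = $927,349.9 × 0.0122 = $11,313.66878
Total = $31,208.678187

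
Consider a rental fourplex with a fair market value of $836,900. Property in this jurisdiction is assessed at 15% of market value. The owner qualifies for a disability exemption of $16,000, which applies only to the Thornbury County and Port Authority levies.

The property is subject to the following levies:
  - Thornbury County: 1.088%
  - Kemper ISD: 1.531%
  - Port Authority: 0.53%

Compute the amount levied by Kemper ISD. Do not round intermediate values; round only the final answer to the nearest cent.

$1,921.94

Assessed value = $836,900 × 0.15 = $125,535
Kemper ISD taxable value = $125,535 (exemption does not apply)
Kemper ISD levy = $125,535 × 0.01531 = $1,921.94085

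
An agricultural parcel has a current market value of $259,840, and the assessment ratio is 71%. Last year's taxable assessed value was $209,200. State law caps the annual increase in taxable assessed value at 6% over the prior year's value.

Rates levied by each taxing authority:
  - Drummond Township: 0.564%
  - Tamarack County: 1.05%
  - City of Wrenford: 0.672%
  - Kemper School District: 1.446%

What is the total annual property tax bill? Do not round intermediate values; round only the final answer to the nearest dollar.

Uncapped assessed value = $259,840 × 0.71 = $184,486.4
Cap limit = $209,200 × 1.06 = $221,752
Taxable assessed value = min($184,486.4, $221,752) = $184,486.4 (cap does not bind)
Drummond Township: $184,486.4 × 0.00564 = $1,040.503296
Tamarack County: $184,486.4 × 0.0105 = $1,937.1072
City of Wrenford: $184,486.4 × 0.00672 = $1,239.748608
Kemper School District: $184,486.4 × 0.01446 = $2,667.673344
Total = $6,885.032448

$6,885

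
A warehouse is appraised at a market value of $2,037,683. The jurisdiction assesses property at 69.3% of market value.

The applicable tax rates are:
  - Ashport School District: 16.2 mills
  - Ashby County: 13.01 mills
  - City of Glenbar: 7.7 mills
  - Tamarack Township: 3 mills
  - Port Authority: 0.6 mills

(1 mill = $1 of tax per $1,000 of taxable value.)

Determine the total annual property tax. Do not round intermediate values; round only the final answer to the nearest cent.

Assessed value = $2,037,683 × 0.693 = $1,412,114.319
Ashport School District: $1,412,114.319 × 0.0162 = $22,876.2519678
Ashby County: $1,412,114.319 × 0.01301 = $18,371.60729019
City of Glenbar: $1,412,114.319 × 0.0077 = $10,873.2802563
Tamarack Township: $1,412,114.319 × 0.003 = $4,236.342957
Port Authority: $1,412,114.319 × 0.0006 = $847.2685914
Total = $22,876.2519678 + $18,371.60729019 + $10,873.2802563 + $4,236.342957 + $847.2685914 = $57,204.75106269

$57,204.75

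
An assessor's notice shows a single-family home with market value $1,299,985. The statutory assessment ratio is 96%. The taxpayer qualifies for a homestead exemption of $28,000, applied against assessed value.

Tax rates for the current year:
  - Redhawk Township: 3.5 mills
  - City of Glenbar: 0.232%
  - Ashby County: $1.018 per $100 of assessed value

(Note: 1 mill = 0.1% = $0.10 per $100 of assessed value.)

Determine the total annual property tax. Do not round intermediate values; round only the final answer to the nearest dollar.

$19,520

Assessed value = $1,299,985 × 0.96 = $1,247,985.6
Taxable value = $1,247,985.6 − $28,000 = $1,219,985.6
Redhawk Township: $1,219,985.6 × 0.0035 = $4,269.9496
City of Glenbar: $1,219,985.6 × 0.00232 = $2,830.366592
Ashby County: $1,219,985.6 × 0.01018 = $12,419.453408
Total = $19,519.7696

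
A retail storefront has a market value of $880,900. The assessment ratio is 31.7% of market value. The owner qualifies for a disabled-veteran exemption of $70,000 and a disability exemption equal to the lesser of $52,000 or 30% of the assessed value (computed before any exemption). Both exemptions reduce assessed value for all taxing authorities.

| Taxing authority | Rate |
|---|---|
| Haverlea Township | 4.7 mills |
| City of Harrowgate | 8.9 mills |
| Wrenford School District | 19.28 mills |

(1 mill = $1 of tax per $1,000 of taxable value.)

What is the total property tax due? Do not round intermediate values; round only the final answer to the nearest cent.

$5,170.23

Assessed value = $880,900 × 0.317 = $279,245.3
Disability exemption = min($52,000, 30% × $279,245.3) = min($52,000, $83,773.59) = $52,000 (dollar cap binds)
Taxable value = $279,245.3 − $70,000 − $52,000 = $157,245.3
Haverlea Township: $157,245.3 × 0.0047 = $739.05291
City of Harrowgate: $157,245.3 × 0.0089 = $1,399.48317
Wrenford School District: $157,245.3 × 0.01928 = $3,031.689384
Total = $5,170.225464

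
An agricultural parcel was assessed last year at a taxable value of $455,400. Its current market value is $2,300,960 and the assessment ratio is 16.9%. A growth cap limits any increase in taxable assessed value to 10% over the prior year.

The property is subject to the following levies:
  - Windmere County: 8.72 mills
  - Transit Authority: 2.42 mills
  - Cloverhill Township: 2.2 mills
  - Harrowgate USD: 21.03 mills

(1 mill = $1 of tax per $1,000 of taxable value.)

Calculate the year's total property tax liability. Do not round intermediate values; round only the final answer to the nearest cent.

$13,365.20

Uncapped assessed value = $2,300,960 × 0.169 = $388,862.24
Cap limit = $455,400 × 1.1 = $500,940
Taxable assessed value = min($388,862.24, $500,940) = $388,862.24 (cap does not bind)
Windmere County: $388,862.24 × 0.00872 = $3,390.8787328
Transit Authority: $388,862.24 × 0.00242 = $941.0466208
Cloverhill Township: $388,862.24 × 0.0022 = $855.496928
Harrowgate USD: $388,862.24 × 0.02103 = $8,177.7729072
Total = $13,365.1951888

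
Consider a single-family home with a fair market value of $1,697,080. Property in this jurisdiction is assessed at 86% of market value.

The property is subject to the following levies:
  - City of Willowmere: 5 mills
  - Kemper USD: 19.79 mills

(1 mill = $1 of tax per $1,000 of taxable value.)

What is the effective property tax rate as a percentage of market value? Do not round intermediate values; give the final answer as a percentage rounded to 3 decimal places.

Assessed value = $1,697,080 × 0.86 = $1,459,488.8
City of Willowmere: $1,459,488.8 × 0.005 = $7,297.444
Kemper USD: $1,459,488.8 × 0.01979 = $28,883.283352
Total tax = $36,180.727352
Effective rate = $36,180.727352 ÷ $1,697,080 = 2.132% of market value

2.132%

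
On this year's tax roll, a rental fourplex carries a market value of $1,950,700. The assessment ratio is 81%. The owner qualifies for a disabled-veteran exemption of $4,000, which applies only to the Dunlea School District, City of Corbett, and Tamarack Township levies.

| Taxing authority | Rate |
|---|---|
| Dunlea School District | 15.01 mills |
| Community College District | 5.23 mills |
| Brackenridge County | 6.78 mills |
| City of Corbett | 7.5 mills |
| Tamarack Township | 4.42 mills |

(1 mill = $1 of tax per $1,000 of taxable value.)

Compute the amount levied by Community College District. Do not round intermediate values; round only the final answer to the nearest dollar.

$8,264

Assessed value = $1,950,700 × 0.81 = $1,580,067
Community College District taxable value = $1,580,067 (exemption does not apply)
Community College District levy = $1,580,067 × 0.00523 = $8,263.75041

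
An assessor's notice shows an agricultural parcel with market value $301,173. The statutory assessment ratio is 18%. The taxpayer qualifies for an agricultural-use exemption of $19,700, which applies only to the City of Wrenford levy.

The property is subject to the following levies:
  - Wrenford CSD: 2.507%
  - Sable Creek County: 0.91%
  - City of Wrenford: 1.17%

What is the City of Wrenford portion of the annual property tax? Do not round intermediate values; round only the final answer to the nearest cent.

Assessed value = $301,173 × 0.18 = $54,211.14
City of Wrenford taxable value = $54,211.14 − $19,700 = $34,511.14
City of Wrenford levy = $34,511.14 × 0.0117 = $403.780338

$403.78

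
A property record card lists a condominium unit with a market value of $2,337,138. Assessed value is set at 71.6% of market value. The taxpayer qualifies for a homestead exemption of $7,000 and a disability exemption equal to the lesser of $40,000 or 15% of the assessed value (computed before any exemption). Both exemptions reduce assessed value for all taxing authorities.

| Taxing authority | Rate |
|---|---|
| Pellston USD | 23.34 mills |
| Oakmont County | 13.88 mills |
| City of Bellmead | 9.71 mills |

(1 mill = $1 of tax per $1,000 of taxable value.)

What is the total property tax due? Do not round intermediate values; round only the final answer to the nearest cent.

$76,326.52

Assessed value = $2,337,138 × 0.716 = $1,673,390.808
Disability exemption = min($40,000, 15% × $1,673,390.808) = min($40,000, $251,008.6212) = $40,000 (dollar cap binds)
Taxable value = $1,673,390.808 − $7,000 − $40,000 = $1,626,390.808
Pellston USD: $1,626,390.808 × 0.02334 = $37,959.96145872
Oakmont County: $1,626,390.808 × 0.01388 = $22,574.30441504
City of Bellmead: $1,626,390.808 × 0.00971 = $15,792.25474568
Total = $76,326.52061944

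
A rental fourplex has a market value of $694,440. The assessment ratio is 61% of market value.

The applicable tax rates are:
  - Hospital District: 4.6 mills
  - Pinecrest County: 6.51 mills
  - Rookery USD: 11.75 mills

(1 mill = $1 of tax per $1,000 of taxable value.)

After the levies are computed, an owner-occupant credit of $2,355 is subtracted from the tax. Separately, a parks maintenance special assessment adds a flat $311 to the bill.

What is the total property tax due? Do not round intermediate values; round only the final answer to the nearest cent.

$7,639.69

Assessed value = $694,440 × 0.61 = $423,608.4
Hospital District: $423,608.4 × 0.0046 = $1,948.59864
Pinecrest County: $423,608.4 × 0.00651 = $2,757.690684
Rookery USD: $423,608.4 × 0.01175 = $4,977.3987
Levies subtotal = $9,683.688024
After credit = $9,683.688024 − $2,355 = $7,328.688024
Total = $7,328.688024 + $311 = $7,639.688024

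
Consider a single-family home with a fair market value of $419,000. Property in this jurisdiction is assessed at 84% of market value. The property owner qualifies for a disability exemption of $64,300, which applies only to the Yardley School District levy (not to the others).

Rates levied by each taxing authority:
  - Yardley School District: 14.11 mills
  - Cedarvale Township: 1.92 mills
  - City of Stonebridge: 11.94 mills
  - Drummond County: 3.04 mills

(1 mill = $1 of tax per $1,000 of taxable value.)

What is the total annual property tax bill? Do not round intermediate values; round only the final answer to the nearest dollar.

$10,007

Assessed value = $419,000 × 0.84 = $351,960
Yardley School District: ($351,960 − $64,300) × 0.01411 = $287,660 × 0.01411 = $4,058.8826
Cedarvale Township: $351,960 × 0.00192 = $675.7632
City of Stonebridge: $351,960 × 0.01194 = $4,202.4024
Drummond County: $351,960 × 0.00304 = $1,069.9584
Total = $10,007.0066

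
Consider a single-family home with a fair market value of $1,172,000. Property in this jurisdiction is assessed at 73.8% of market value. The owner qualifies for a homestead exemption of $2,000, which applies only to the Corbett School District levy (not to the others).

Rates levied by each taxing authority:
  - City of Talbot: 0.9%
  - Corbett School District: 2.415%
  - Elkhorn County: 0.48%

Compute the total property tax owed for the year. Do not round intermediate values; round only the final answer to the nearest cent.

$32,776.02

Assessed value = $1,172,000 × 0.738 = $864,936
City of Talbot: $864,936 × 0.009 = $7,784.424
Corbett School District: ($864,936 − $2,000) × 0.02415 = $862,936 × 0.02415 = $20,839.9044
Elkhorn County: $864,936 × 0.0048 = $4,151.6928
Total = $32,776.0212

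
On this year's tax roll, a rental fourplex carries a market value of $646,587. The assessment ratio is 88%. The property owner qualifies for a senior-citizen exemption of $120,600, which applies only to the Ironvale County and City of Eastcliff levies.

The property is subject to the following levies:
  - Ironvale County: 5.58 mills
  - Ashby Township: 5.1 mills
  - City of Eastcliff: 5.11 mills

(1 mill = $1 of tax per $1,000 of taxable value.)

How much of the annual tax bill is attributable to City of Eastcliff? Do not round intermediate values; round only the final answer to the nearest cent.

Assessed value = $646,587 × 0.88 = $568,996.56
City of Eastcliff taxable value = $568,996.56 − $120,600 = $448,396.56
City of Eastcliff levy = $448,396.56 × 0.00511 = $2,291.3064216

$2,291.31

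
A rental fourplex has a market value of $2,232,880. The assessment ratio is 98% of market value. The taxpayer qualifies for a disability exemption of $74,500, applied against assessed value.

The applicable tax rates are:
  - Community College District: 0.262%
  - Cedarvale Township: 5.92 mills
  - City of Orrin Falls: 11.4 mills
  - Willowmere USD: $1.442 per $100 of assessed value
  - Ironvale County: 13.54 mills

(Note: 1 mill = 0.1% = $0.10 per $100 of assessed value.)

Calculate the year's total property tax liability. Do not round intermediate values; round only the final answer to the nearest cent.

Assessed value = $2,232,880 × 0.98 = $2,188,222.4
Taxable value = $2,188,222.4 − $74,500 = $2,113,722.4
Community College District: $2,113,722.4 × 0.00262 = $5,537.952688
Cedarvale Township: $2,113,722.4 × 0.00592 = $12,513.236608
City of Orrin Falls: $2,113,722.4 × 0.0114 = $24,096.43536
Willowmere USD: $2,113,722.4 × 0.01442 = $30,479.877008
Ironvale County: $2,113,722.4 × 0.01354 = $28,619.801296
Total = $101,247.30296

$101,247.30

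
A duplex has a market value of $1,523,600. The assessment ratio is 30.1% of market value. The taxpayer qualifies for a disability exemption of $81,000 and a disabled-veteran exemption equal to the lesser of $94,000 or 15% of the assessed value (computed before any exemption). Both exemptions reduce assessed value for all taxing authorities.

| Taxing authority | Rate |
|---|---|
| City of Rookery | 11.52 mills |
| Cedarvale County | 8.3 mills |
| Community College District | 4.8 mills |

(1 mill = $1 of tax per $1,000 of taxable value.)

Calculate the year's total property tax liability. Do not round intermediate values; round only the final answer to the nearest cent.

$7,602.98

Assessed value = $1,523,600 × 0.301 = $458,603.6
Disabled-veteran exemption = min($94,000, 15% × $458,603.6) = min($94,000, $68,790.54) = $68,790.54 (percentage binds)
Taxable value = $458,603.6 − $81,000 − $68,790.54 = $308,813.06
City of Rookery: $308,813.06 × 0.01152 = $3,557.5264512
Cedarvale County: $308,813.06 × 0.0083 = $2,563.148398
Community College District: $308,813.06 × 0.0048 = $1,482.302688
Total = $7,602.9775372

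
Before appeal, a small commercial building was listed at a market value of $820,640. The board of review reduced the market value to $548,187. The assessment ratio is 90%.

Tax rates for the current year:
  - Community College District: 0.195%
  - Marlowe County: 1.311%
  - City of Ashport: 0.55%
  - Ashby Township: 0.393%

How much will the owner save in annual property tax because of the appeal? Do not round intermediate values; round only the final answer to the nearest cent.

$6,005.14

Old assessed value = $820,640 × 0.9 = $738,576
New assessed value = $548,187 × 0.9 = $493,368.3
Combined rate = 0.00195 + 0.01311 + 0.0055 + 0.00393 = 0.02449
Old tax = $738,576 × 0.02449 = $18,087.72624
New tax = $493,368.3 × 0.02449 = $12,082.589667
Reduction = $18,087.72624 − $12,082.589667 = $6,005.136573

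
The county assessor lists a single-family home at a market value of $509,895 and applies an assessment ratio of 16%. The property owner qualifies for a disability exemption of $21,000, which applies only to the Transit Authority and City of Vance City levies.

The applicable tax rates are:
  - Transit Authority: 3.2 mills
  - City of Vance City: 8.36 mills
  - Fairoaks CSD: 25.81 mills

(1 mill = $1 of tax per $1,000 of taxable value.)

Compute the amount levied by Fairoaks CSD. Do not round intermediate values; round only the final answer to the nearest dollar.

Assessed value = $509,895 × 0.16 = $81,583.2
Fairoaks CSD taxable value = $81,583.2 (exemption does not apply)
Fairoaks CSD levy = $81,583.2 × 0.02581 = $2,105.662392

$2,106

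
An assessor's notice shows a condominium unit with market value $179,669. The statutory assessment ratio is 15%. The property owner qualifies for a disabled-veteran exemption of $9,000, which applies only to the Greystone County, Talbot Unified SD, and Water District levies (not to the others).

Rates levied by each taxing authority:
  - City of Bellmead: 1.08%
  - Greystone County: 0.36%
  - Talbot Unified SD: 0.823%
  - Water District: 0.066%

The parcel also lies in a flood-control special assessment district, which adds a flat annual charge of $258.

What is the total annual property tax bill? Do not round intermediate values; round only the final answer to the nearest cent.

Assessed value = $179,669 × 0.15 = $26,950.35
City of Bellmead: $26,950.35 × 0.0108 = $291.06378
Greystone County: ($26,950.35 − $9,000) × 0.0036 = $17,950.35 × 0.0036 = $64.62126
Talbot Unified SD: ($26,950.35 − $9,000) × 0.00823 = $17,950.35 × 0.00823 = $147.7313805
Water District: ($26,950.35 − $9,000) × 0.00066 = $17,950.35 × 0.00066 = $11.847231
Levies subtotal = $515.2636515
Total = $515.2636515 + $258 = $773.2636515

$773.26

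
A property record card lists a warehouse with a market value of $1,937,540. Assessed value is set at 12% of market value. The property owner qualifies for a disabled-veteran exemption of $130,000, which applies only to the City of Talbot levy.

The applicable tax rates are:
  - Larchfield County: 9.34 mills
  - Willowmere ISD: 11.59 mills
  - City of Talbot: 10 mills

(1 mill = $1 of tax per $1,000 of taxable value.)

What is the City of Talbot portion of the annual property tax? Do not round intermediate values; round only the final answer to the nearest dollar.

Assessed value = $1,937,540 × 0.12 = $232,504.8
City of Talbot taxable value = $232,504.8 − $130,000 = $102,504.8
City of Talbot levy = $102,504.8 × 0.01 = $1,025.048

$1,025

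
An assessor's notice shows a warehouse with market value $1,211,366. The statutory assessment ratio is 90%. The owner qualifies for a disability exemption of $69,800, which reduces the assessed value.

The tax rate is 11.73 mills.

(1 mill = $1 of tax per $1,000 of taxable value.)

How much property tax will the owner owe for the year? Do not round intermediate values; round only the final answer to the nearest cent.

$11,969.64

Assessed value = $1,211,366 × 0.9 = $1,090,229.4
Taxable value = $1,090,229.4 − $69,800 = $1,020,429.4
Tax = $1,020,429.4 × 0.01173 = $11,969.636862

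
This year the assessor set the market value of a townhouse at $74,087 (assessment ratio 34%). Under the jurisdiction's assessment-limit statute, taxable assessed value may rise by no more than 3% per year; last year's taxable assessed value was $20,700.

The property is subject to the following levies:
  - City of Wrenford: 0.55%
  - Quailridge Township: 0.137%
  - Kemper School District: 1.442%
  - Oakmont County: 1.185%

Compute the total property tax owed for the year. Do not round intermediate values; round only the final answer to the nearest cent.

Uncapped assessed value = $74,087 × 0.34 = $25,189.58
Cap limit = $20,700 × 1.03 = $21,321
Taxable assessed value = min($25,189.58, $21,321) = $21,321 (cap binds)
City of Wrenford: $21,321 × 0.0055 = $117.2655
Quailridge Township: $21,321 × 0.00137 = $29.20977
Kemper School District: $21,321 × 0.01442 = $307.44882
Oakmont County: $21,321 × 0.01185 = $252.65385
Total = $706.57794

$706.58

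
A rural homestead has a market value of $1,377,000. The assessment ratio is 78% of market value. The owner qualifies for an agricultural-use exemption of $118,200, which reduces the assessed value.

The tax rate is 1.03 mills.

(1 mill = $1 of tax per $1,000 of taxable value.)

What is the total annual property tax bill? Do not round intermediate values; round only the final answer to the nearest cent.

$984.54

Assessed value = $1,377,000 × 0.78 = $1,074,060
Taxable value = $1,074,060 − $118,200 = $955,860
Tax = $955,860 × 0.00103 = $984.5358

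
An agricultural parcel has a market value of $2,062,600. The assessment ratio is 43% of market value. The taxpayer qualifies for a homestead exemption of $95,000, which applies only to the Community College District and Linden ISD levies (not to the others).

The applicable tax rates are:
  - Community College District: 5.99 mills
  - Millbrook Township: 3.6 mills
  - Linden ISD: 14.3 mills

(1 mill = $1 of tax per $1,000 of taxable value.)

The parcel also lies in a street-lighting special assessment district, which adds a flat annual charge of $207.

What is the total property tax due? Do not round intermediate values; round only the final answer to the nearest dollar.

$19,468

Assessed value = $2,062,600 × 0.43 = $886,918
Community College District: ($886,918 − $95,000) × 0.00599 = $791,918 × 0.00599 = $4,743.58882
Millbrook Township: $886,918 × 0.0036 = $3,192.9048
Linden ISD: ($886,918 − $95,000) × 0.0143 = $791,918 × 0.0143 = $11,324.4274
Levies subtotal = $19,260.92102
Total = $19,260.92102 + $207 = $19,467.92102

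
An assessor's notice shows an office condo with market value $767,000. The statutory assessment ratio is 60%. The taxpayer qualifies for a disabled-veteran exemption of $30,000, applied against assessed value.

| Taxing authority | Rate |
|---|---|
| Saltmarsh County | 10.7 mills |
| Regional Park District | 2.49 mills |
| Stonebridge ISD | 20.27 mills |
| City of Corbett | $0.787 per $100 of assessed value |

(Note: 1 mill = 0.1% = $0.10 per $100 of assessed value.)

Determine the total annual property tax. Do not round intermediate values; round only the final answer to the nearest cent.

Assessed value = $767,000 × 0.6 = $460,200
Taxable value = $460,200 − $30,000 = $430,200
Saltmarsh County: $430,200 × 0.0107 = $4,603.14
Regional Park District: $430,200 × 0.00249 = $1,071.198
Stonebridge ISD: $430,200 × 0.02027 = $8,720.154
City of Corbett: $430,200 × 0.00787 = $3,385.674
Total = $17,780.166

$17,780.17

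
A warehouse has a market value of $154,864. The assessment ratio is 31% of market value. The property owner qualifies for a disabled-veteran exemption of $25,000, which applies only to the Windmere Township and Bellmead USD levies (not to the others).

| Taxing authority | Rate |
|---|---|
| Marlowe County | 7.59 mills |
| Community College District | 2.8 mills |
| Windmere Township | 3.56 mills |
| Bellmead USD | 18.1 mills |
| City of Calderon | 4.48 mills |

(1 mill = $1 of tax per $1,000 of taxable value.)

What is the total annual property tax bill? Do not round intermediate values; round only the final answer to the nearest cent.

$1,212.23

Assessed value = $154,864 × 0.31 = $48,007.84
Marlowe County: $48,007.84 × 0.00759 = $364.3795056
Community College District: $48,007.84 × 0.0028 = $134.421952
Windmere Township: ($48,007.84 − $25,000) × 0.00356 = $23,007.84 × 0.00356 = $81.9079104
Bellmead USD: ($48,007.84 − $25,000) × 0.0181 = $23,007.84 × 0.0181 = $416.441904
City of Calderon: $48,007.84 × 0.00448 = $215.0751232
Total = $1,212.2263952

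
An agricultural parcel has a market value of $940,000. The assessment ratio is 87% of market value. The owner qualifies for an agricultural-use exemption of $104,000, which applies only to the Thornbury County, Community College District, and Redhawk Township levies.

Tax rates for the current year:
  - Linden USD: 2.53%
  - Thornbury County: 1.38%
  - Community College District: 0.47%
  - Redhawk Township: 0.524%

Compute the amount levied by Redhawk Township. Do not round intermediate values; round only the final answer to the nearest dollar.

Assessed value = $940,000 × 0.87 = $817,800
Redhawk Township taxable value = $817,800 − $104,000 = $713,800
Redhawk Township levy = $713,800 × 0.00524 = $3,740.312

$3,740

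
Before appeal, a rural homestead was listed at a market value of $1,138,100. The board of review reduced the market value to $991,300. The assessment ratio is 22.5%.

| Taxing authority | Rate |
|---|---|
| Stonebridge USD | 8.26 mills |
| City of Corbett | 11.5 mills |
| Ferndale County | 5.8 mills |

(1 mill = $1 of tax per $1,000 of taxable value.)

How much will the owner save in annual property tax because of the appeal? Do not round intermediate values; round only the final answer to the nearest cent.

Old assessed value = $1,138,100 × 0.225 = $256,072.5
New assessed value = $991,300 × 0.225 = $223,042.5
Combined rate = 0.00826 + 0.0115 + 0.0058 = 0.02556
Old tax = $256,072.5 × 0.02556 = $6,545.2131
New tax = $223,042.5 × 0.02556 = $5,700.9663
Reduction = $6,545.2131 − $5,700.9663 = $844.2468

$844.25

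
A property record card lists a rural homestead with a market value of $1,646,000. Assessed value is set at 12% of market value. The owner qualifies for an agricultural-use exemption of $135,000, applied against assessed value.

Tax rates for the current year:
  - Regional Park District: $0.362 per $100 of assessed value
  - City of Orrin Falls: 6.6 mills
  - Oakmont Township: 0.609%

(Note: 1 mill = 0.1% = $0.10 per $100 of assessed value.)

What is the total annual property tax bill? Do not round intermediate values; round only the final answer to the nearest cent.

$1,019.70

Assessed value = $1,646,000 × 0.12 = $197,520
Taxable value = $197,520 − $135,000 = $62,520
Regional Park District: $62,520 × 0.00362 = $226.3224
City of Orrin Falls: $62,520 × 0.0066 = $412.632
Oakmont Township: $62,520 × 0.00609 = $380.7468
Total = $1,019.7012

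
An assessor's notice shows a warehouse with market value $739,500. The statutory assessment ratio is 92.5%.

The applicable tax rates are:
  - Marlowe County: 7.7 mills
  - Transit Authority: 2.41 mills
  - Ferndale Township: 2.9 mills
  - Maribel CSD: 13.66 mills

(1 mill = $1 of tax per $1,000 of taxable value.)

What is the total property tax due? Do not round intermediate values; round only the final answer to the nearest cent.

Assessed value = $739,500 × 0.925 = $684,037.5
Marlowe County: $684,037.5 × 0.0077 = $5,267.08875
Transit Authority: $684,037.5 × 0.00241 = $1,648.530375
Ferndale Township: $684,037.5 × 0.0029 = $1,983.70875
Maribel CSD: $684,037.5 × 0.01366 = $9,343.95225
Total = $5,267.08875 + $1,648.530375 + $1,983.70875 + $9,343.95225 = $18,243.280125

$18,243.28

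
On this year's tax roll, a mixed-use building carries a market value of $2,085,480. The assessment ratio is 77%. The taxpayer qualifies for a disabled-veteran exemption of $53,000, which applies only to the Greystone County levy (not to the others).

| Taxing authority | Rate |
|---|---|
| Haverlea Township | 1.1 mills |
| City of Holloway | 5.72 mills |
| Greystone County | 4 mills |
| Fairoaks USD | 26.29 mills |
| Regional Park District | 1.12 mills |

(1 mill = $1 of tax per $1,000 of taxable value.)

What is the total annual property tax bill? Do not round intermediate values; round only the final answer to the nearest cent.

$61,178.48

Assessed value = $2,085,480 × 0.77 = $1,605,819.6
Haverlea Township: $1,605,819.6 × 0.0011 = $1,766.40156
City of Holloway: $1,605,819.6 × 0.00572 = $9,185.288112
Greystone County: ($1,605,819.6 − $53,000) × 0.004 = $1,552,819.6 × 0.004 = $6,211.2784
Fairoaks USD: $1,605,819.6 × 0.02629 = $42,216.997284
Regional Park District: $1,605,819.6 × 0.00112 = $1,798.517952
Total = $61,178.483308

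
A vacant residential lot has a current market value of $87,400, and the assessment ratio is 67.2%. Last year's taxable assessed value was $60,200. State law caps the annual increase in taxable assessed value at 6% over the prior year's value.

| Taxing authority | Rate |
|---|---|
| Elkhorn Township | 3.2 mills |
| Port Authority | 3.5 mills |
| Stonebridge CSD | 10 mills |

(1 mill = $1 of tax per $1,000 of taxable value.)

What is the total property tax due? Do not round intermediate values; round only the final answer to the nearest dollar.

$981

Uncapped assessed value = $87,400 × 0.672 = $58,732.8
Cap limit = $60,200 × 1.06 = $63,812
Taxable assessed value = min($58,732.8, $63,812) = $58,732.8 (cap does not bind)
Elkhorn Township: $58,732.8 × 0.0032 = $187.94496
Port Authority: $58,732.8 × 0.0035 = $205.5648
Stonebridge CSD: $58,732.8 × 0.01 = $587.328
Total = $980.83776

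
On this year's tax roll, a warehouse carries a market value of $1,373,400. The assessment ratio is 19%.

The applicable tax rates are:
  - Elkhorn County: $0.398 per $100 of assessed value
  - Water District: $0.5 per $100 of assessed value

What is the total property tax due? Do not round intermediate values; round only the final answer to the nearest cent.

Assessed value = $1,373,400 × 0.19 = $260,946
Elkhorn County: $260,946 × 0.00398 = $1,038.56508
Water District: $260,946 × 0.005 = $1,304.73
Total = $1,038.56508 + $1,304.73 = $2,343.29508

$2,343.30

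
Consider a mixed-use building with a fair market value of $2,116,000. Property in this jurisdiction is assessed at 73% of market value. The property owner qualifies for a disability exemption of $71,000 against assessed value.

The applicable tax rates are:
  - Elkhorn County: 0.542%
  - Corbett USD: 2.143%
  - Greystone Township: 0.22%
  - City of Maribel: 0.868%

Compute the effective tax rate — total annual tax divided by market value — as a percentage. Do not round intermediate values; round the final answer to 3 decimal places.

2.628%

Assessed value = $2,116,000 × 0.73 = $1,544,680
Taxable value = $1,544,680 − $71,000 = $1,473,680
Elkhorn County: $1,473,680 × 0.00542 = $7,987.3456
Corbett USD: $1,473,680 × 0.02143 = $31,580.9624
Greystone Township: $1,473,680 × 0.0022 = $3,242.096
City of Maribel: $1,473,680 × 0.00868 = $12,791.5424
Total tax = $55,601.9464
Effective rate = $55,601.9464 ÷ $2,116,000 = 2.628% of market value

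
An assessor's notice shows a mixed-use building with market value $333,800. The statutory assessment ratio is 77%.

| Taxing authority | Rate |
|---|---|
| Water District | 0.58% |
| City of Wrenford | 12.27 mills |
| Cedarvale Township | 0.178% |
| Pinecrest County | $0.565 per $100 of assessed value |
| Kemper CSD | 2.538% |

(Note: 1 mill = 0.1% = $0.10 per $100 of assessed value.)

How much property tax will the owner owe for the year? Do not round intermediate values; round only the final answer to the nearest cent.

Assessed value = $333,800 × 0.77 = $257,026
Water District: $257,026 × 0.0058 = $1,490.7508
City of Wrenford: $257,026 × 0.01227 = $3,153.70902
Cedarvale Township: $257,026 × 0.00178 = $457.50628
Pinecrest County: $257,026 × 0.00565 = $1,452.1969
Kemper CSD: $257,026 × 0.02538 = $6,523.31988
Total = $13,077.48288

$13,077.48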